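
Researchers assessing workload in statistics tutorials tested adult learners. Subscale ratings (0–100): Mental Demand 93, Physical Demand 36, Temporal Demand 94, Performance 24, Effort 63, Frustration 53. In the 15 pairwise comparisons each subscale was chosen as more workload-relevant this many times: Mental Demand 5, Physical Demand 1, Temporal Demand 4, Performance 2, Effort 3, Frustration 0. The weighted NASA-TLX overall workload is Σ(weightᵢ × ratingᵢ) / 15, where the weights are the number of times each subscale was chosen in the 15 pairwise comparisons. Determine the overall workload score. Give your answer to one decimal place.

74.3

The tallies are the weights (they sum to 15).
Weighted sum = 5·93 + 1·36 + 4·94 + 2·24 + 3·63 + 0·53
            = 465 + 36 + 376 + 48 + 189 + 0 = 1114.
Overall workload = 1114 / 15 = 74.2667 ≈ 74.3.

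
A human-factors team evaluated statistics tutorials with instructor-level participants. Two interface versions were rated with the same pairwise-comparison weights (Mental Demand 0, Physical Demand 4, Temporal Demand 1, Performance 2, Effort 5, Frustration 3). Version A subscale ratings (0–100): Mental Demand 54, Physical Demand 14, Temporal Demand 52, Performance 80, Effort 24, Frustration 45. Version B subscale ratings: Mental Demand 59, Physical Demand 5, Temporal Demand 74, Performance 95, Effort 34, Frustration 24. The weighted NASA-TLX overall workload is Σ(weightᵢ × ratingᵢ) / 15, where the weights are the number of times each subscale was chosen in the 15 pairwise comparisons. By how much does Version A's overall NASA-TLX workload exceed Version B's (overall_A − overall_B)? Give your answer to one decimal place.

-0.2

Version A weighted sum = 0·54 + 4·14 + 1·52 + 2·80 + 5·24 + 3·45 = 0 + 56 + 52 + 160 + 120 + 135 = 523; overall_A = 523/15 = 34.8667.
Version B weighted sum = 0·59 + 4·5 + 1·74 + 2·95 + 5·34 + 3·24 = 0 + 20 + 74 + 190 + 170 + 72 = 526; overall_B = 526/15 = 35.0667.
Difference = 34.8667 − 35.0667 = -0.2000 ≈ -0.2.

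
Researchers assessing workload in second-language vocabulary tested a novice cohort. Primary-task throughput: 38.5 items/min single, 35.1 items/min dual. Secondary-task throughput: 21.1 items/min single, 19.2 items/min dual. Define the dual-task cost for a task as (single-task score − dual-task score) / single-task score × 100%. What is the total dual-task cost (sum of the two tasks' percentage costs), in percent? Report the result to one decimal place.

17.8

Primary cost = (38.5 − 35.1) / 38.5 × 100% = 8.8312%.
Secondary cost = (21.1 − 19.2) / 21.1 × 100% = 9.0047%.
Total = 8.8312% + 9.0047% = 17.8359% ≈ 17.8%.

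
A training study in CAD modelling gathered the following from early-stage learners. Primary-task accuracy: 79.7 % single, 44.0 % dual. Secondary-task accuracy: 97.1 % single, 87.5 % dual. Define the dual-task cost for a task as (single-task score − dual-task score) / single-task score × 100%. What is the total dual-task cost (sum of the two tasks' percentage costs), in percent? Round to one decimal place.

Primary cost = (79.7 − 44.0) / 79.7 × 100% = 44.7930%.
Secondary cost = (97.1 − 87.5) / 97.1 × 100% = 9.8867%.
Total = 44.7930% + 9.8867% = 54.6797% ≈ 54.7%.

54.7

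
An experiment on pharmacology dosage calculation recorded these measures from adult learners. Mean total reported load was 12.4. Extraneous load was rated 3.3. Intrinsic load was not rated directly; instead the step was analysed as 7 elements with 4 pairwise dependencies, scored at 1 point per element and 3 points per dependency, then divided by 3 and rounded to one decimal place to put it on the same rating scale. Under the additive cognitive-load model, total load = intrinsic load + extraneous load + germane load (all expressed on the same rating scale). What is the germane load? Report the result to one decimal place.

Intrinsic (element-interactivity): (7 × 1 + 4 × 3) / 3 = 19 / 3 = 6.3333 → 6.3.
germane load = total − intrinsic − extraneous
             = 12.4 − 6.3 − 3.3 = 2.8.

2.8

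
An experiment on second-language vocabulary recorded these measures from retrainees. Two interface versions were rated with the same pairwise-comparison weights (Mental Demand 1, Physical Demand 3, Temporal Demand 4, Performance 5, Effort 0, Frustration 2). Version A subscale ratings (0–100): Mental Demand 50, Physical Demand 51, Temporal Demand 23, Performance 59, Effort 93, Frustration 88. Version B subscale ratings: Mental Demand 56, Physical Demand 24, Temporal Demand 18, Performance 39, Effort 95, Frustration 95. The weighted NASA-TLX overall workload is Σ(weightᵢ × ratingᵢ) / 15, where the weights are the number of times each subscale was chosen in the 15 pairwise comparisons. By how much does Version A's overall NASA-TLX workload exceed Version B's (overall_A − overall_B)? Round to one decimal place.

12.1

Version A weighted sum = 1·50 + 3·51 + 4·23 + 5·59 + 0·93 + 2·88 = 50 + 153 + 92 + 295 + 0 + 176 = 766; overall_A = 766/15 = 51.0667.
Version B weighted sum = 1·56 + 3·24 + 4·18 + 5·39 + 0·95 + 2·95 = 56 + 72 + 72 + 195 + 0 + 190 = 585; overall_B = 585/15 = 39.0000.
Difference = 51.0667 − 39.0000 = 12.0667 ≈ 12.1.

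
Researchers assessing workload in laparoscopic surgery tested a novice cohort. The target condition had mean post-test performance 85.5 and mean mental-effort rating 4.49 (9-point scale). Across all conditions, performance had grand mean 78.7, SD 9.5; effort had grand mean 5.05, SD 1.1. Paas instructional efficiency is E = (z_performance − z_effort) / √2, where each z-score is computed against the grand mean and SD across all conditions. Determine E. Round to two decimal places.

0.87

z_performance = (85.5 − 78.7) / 9.5 = 6.8000 / 9.5 = 0.7158.
z_effort = (4.49 − 5.05) / 1.1 = -0.5600 / 1.1 = -0.5091.
z_P − z_E = 0.7158 − (-0.5091) = 1.2249.
E = 1.2249 / √2 = 1.2249 / 1.41421 = 0.8661 ≈ 0.87.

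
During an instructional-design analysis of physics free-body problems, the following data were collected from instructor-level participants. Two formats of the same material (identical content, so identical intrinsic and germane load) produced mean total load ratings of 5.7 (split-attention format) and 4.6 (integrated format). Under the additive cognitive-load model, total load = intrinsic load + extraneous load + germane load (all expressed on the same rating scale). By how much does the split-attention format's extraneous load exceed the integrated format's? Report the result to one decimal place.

1.1

Intrinsic and germane load are equal across formats, so the difference in total load equals the difference in extraneous load.
Extraneous-load difference = 5.7 − 4.6 = 1.1.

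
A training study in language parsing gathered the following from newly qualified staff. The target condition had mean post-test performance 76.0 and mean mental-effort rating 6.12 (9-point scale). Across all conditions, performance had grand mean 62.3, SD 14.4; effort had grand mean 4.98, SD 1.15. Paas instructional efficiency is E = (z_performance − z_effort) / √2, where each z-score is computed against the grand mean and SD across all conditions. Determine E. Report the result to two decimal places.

-0.03

z_performance = (76.0 − 62.3) / 14.4 = 13.7000 / 14.4 = 0.9514.
z_effort = (6.12 − 4.98) / 1.15 = 1.1400 / 1.15 = 0.9913.
z_P − z_E = 0.9514 − 0.9913 = -0.0399.
E = -0.0399 / √2 = -0.0399 / 1.41421 = -0.0282 ≈ -0.03.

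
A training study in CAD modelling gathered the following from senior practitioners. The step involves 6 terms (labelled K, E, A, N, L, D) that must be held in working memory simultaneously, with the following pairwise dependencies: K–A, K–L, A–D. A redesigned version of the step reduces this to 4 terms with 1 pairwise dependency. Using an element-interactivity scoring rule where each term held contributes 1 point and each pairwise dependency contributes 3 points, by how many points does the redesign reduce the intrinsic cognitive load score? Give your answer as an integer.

8

Original: 6 × 1 + 3 × 3 = 6 + 9 = 15.
Redesigned: 4 × 1 + 1 × 3 = 4 + 3 = 7.
Reduction = 15 − 7 = 8.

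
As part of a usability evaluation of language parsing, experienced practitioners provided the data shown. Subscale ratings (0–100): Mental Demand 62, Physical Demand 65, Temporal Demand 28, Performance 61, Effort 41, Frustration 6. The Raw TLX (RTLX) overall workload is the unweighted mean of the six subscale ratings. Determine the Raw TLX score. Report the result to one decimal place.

43.8

Sum of ratings = 62 + 65 + 28 + 61 + 41 + 6 = 263.
RTLX = 263 / 6 = 43.8333 ≈ 43.8.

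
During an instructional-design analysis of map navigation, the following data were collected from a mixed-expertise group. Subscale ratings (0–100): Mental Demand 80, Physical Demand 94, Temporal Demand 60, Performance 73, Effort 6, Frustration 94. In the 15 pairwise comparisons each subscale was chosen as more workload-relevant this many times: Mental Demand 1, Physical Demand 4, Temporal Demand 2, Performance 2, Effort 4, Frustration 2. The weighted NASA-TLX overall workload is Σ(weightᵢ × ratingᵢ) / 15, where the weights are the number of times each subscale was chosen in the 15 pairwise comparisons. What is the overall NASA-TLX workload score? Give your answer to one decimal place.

The tallies are the weights (they sum to 15).
Weighted sum = 1·80 + 4·94 + 2·60 + 2·73 + 4·6 + 2·94
            = 80 + 376 + 120 + 146 + 24 + 188 = 934.
Overall workload = 934 / 15 = 62.2667 ≈ 62.3.

62.3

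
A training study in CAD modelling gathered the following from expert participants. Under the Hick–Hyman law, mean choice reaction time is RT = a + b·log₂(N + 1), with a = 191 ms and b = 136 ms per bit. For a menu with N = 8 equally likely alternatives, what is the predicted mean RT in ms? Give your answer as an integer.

log₂(8 + 1) = log₂(9) = 3.1699.
RT = 191 + 136 × 3.1699 = 191 + 431.1064 = 622.1064 ms.
≈ 622 ms.

622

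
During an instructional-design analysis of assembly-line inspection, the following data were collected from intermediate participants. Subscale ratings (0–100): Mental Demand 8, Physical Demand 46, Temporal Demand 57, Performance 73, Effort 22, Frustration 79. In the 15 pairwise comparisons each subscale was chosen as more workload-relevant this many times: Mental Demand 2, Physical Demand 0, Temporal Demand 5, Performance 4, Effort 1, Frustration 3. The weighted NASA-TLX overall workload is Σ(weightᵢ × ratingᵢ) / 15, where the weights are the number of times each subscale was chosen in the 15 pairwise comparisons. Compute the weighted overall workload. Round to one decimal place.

The tallies are the weights (they sum to 15).
Weighted sum = 2·8 + 0·46 + 5·57 + 4·73 + 1·22 + 3·79
            = 16 + 0 + 285 + 292 + 22 + 237 = 852.
Overall workload = 852 / 15 = 56.8000 ≈ 56.8.

56.8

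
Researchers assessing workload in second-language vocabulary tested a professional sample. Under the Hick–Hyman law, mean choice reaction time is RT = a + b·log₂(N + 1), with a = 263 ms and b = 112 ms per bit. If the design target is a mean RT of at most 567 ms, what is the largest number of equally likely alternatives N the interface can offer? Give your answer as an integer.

Set 263 + 112·log₂(N + 1) ≤ 567.
log₂(N + 1) ≤ (567 − 263) / 112 = 2.7143.
N + 1 ≤ 2^2.7143 = 6.5627.
N ≤ 5.5627, so the largest integer N is 5.

5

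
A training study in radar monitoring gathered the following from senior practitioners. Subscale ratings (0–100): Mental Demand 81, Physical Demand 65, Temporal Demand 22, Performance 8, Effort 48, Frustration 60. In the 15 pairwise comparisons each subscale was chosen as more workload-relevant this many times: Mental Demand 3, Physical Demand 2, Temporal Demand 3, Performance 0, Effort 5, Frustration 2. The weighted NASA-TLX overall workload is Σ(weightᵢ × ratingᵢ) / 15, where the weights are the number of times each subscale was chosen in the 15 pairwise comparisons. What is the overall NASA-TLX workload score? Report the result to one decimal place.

53.3

The tallies are the weights (they sum to 15).
Weighted sum = 3·81 + 2·65 + 3·22 + 0·8 + 5·48 + 2·60
            = 243 + 130 + 66 + 0 + 240 + 120 = 799.
Overall workload = 799 / 15 = 53.2667 ≈ 53.3.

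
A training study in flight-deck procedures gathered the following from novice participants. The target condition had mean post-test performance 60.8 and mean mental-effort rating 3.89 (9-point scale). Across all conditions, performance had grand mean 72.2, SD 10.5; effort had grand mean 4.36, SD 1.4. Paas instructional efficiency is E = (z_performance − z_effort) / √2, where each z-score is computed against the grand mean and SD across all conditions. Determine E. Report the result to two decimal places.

z_performance = (60.8 − 72.2) / 10.5 = -11.4000 / 10.5 = -1.0857.
z_effort = (3.89 − 4.36) / 1.4 = -0.4700 / 1.4 = -0.3357.
z_P − z_E = -1.0857 − (-0.3357) = -0.7500.
E = -0.7500 / √2 = -0.7500 / 1.41421 = -0.5303 ≈ -0.53.

-0.53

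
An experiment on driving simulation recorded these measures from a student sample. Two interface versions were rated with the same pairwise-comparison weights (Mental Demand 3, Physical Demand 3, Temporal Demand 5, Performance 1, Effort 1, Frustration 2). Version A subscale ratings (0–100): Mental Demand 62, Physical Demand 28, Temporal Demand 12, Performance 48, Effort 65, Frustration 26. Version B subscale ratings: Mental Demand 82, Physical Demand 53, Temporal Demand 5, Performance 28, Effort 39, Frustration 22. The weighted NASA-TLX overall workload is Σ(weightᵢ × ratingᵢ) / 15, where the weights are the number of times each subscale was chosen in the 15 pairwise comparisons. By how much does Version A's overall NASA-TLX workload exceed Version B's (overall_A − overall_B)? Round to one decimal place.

-3.1

Version A weighted sum = 3·62 + 3·28 + 5·12 + 1·48 + 1·65 + 2·26 = 186 + 84 + 60 + 48 + 65 + 52 = 495; overall_A = 495/15 = 33.0000.
Version B weighted sum = 3·82 + 3·53 + 5·5 + 1·28 + 1·39 + 2·22 = 246 + 159 + 25 + 28 + 39 + 44 = 541; overall_B = 541/15 = 36.0667.
Difference = 33.0000 − 36.0667 = -3.0667 ≈ -3.1.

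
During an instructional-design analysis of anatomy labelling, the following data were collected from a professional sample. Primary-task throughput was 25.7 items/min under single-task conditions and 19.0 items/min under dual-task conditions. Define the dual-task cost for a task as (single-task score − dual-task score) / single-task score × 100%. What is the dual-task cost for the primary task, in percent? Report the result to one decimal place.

26.1

Cost = (25.7 − 19.0) / 25.7 × 100%
     = 6.7000 / 25.7 × 100% = 26.0700%.
≈ 26.1%.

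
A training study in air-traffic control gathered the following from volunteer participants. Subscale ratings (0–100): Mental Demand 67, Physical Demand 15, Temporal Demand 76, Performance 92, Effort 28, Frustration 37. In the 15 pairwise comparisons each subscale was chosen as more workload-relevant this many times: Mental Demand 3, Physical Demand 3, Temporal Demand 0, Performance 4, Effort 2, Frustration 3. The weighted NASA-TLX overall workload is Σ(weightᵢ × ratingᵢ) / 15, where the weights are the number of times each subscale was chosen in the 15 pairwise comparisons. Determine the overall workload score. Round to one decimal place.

The tallies are the weights (they sum to 15).
Weighted sum = 3·67 + 3·15 + 0·76 + 4·92 + 2·28 + 3·37
            = 201 + 45 + 0 + 368 + 56 + 111 = 781.
Overall workload = 781 / 15 = 52.0667 ≈ 52.1.

52.1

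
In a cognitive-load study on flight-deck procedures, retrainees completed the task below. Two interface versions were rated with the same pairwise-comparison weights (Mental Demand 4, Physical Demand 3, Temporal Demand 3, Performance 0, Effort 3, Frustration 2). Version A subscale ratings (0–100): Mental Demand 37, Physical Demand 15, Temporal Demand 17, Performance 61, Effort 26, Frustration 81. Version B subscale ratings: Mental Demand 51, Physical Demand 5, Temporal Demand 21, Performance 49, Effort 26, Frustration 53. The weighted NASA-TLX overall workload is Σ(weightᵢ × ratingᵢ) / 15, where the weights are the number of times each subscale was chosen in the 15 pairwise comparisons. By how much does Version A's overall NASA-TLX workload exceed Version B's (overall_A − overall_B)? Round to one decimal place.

Version A weighted sum = 4·37 + 3·15 + 3·17 + 0·61 + 3·26 + 2·81 = 148 + 45 + 51 + 0 + 78 + 162 = 484; overall_A = 484/15 = 32.2667.
Version B weighted sum = 4·51 + 3·5 + 3·21 + 0·49 + 3·26 + 2·53 = 204 + 15 + 63 + 0 + 78 + 106 = 466; overall_B = 466/15 = 31.0667.
Difference = 32.2667 − 31.0667 = 1.2000 ≈ 1.2.

1.2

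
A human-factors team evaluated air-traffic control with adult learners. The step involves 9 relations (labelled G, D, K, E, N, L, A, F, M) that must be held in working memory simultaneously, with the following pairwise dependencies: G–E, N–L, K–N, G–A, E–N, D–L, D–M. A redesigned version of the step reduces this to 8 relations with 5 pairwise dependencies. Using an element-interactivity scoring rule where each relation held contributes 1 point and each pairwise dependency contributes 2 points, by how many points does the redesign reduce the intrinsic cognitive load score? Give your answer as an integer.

5

Original: 9 × 1 + 7 × 2 = 9 + 14 = 23.
Redesigned: 8 × 1 + 5 × 2 = 8 + 10 = 18.
Reduction = 23 − 18 = 5.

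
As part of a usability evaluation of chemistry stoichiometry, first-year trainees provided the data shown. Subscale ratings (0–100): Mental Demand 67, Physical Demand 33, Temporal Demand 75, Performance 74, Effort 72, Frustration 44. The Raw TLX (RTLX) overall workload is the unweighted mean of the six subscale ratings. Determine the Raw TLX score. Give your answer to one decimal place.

60.8

Sum of ratings = 67 + 33 + 75 + 74 + 72 + 44 = 365.
RTLX = 365 / 6 = 60.8333 ≈ 60.8.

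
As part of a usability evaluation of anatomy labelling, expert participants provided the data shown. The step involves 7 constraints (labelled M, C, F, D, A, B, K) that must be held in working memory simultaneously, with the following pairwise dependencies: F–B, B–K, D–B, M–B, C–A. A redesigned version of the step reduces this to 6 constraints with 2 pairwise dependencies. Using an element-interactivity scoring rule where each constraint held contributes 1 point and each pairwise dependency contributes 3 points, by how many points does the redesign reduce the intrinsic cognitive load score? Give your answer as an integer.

10

Original: 7 × 1 + 5 × 3 = 7 + 15 = 22.
Redesigned: 6 × 1 + 2 × 3 = 6 + 6 = 12.
Reduction = 22 − 12 = 10.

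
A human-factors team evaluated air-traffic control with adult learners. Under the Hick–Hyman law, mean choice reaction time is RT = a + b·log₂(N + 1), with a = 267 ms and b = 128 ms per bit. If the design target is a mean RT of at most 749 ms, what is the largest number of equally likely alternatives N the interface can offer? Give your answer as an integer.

Set 267 + 128·log₂(N + 1) ≤ 749.
log₂(N + 1) ≤ (749 − 267) / 128 = 3.7656.
N + 1 ≤ 2^3.7656 = 13.6006.
N ≤ 12.6006, so the largest integer N is 12.

12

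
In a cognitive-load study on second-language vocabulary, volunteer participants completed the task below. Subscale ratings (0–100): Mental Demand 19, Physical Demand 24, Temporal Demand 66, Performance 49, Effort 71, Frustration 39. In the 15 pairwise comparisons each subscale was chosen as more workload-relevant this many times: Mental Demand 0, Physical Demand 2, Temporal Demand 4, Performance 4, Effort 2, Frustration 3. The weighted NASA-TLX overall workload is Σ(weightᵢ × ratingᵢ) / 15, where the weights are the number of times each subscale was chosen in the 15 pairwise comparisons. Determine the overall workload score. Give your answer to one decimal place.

51.1

The tallies are the weights (they sum to 15).
Weighted sum = 0·19 + 2·24 + 4·66 + 4·49 + 2·71 + 3·39
            = 0 + 48 + 264 + 196 + 142 + 117 = 767.
Overall workload = 767 / 15 = 51.1333 ≈ 51.1.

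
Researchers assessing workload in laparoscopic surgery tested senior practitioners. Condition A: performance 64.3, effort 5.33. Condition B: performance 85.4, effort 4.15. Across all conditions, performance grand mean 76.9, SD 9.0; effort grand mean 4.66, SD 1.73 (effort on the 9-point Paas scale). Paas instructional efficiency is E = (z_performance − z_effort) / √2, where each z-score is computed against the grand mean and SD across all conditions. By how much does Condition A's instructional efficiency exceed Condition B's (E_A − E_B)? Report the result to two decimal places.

-2.14

Condition A: z_P = (64.3 − 76.9)/9.0 = -1.4000; z_E = (5.33 − 4.66)/1.73 = 0.3873; E_A = (-1.4000 − 0.3873)/√2 = -1.2638.
Condition B: z_P = (85.4 − 76.9)/9.0 = 0.9444; z_E = (4.15 − 4.66)/1.73 = -0.2948; E_B = (0.9444 − (-0.2948))/√2 = 0.8762.
E_A − E_B = -1.2638 − 0.8762 = -2.1400 ≈ -2.14.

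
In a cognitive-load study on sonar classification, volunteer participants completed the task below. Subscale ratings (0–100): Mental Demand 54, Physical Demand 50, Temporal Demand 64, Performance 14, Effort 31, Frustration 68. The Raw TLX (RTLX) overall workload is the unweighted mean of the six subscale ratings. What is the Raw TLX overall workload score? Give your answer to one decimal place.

46.8

Sum of ratings = 54 + 50 + 64 + 14 + 31 + 68 = 281.
RTLX = 281 / 6 = 46.8333 ≈ 46.8.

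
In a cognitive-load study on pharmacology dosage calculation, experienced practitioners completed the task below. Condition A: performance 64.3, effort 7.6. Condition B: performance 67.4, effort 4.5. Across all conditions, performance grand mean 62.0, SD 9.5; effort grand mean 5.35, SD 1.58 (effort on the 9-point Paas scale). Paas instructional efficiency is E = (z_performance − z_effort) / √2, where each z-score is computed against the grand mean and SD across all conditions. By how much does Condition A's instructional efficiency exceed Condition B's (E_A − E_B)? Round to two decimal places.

Condition A: z_P = (64.3 − 62.0)/9.5 = 0.2421; z_E = (7.6 − 5.35)/1.58 = 1.4241; E_A = (0.2421 − 1.4241)/√2 = -0.8358.
Condition B: z_P = (67.4 − 62.0)/9.5 = 0.5684; z_E = (4.5 − 5.35)/1.58 = -0.5380; E_B = (0.5684 − (-0.5380))/√2 = 0.7823.
E_A − E_B = -0.8358 − 0.7823 = -1.6181 ≈ -1.62.

-1.62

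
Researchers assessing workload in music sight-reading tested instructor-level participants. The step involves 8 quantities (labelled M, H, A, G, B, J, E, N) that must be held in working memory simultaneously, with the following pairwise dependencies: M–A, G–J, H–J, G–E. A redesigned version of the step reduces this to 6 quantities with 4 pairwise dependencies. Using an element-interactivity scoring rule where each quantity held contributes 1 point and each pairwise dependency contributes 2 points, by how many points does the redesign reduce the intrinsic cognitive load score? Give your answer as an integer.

Original: 8 × 1 + 4 × 2 = 8 + 8 = 16.
Redesigned: 6 × 1 + 4 × 2 = 6 + 8 = 14.
Reduction = 16 − 14 = 2.

2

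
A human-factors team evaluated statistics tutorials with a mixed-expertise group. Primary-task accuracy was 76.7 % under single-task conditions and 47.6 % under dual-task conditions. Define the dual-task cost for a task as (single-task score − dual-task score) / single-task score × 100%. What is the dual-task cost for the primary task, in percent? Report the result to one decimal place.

Cost = (76.7 − 47.6) / 76.7 × 100%
     = 29.1000 / 76.7 × 100% = 37.9400%.
≈ 37.9%.

37.9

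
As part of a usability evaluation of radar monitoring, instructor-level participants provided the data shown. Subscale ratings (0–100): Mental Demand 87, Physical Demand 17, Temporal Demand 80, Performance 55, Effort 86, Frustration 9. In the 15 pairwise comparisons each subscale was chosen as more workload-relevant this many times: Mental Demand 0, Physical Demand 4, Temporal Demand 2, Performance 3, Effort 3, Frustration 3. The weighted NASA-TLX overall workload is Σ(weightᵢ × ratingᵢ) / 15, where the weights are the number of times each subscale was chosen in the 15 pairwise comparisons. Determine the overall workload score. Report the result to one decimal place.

45.2

The tallies are the weights (they sum to 15).
Weighted sum = 0·87 + 4·17 + 2·80 + 3·55 + 3·86 + 3·9
            = 0 + 68 + 160 + 165 + 258 + 27 = 678.
Overall workload = 678 / 15 = 45.2000 ≈ 45.2.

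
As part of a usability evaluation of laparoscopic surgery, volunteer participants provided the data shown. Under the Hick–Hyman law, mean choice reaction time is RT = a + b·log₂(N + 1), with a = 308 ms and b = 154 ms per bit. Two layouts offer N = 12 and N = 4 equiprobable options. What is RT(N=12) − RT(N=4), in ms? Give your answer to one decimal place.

RT(12) = 308 + 154·log₂(13) = 308 + 154·3.7004 = 877.8616 ms.
RT(4) = 308 + 154·log₂(5) = 308 + 154·2.3219 = 665.5726 ms.
Difference = 877.8616 − 665.5726 = 212.2890 ≈ 212.3 ms.

212.3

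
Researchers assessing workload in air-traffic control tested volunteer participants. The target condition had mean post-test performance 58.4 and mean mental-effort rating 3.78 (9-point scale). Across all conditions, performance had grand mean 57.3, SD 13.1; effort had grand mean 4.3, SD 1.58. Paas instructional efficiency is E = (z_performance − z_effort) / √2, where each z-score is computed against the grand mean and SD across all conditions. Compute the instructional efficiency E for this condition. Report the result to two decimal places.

0.29

z_performance = (58.4 − 57.3) / 13.1 = 1.1000 / 13.1 = 0.0840.
z_effort = (3.78 − 4.3) / 1.58 = -0.5200 / 1.58 = -0.3291.
z_P − z_E = 0.0840 − (-0.3291) = 0.4131.
E = 0.4131 / √2 = 0.4131 / 1.41421 = 0.2921 ≈ 0.29.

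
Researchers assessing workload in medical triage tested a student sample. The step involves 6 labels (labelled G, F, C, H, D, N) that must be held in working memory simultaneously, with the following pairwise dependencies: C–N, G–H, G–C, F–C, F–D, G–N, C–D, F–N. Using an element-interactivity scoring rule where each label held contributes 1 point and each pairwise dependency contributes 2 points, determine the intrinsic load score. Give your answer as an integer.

22

Count of labels held simultaneously: 6.
Count of pairwise dependencies listed: 8.
Element contribution: 6 × 1 = 6.
Interaction contribution: 8 × 2 = 16.
Intrinsic load = 6 + 16 = 22.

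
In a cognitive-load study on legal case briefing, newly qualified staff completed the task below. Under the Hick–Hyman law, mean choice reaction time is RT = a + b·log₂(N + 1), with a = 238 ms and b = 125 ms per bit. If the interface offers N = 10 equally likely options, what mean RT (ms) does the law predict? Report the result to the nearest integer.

log₂(10 + 1) = log₂(11) = 3.4594.
RT = 238 + 125 × 3.4594 = 238 + 432.4250 = 670.4250 ms.
≈ 670 ms.

670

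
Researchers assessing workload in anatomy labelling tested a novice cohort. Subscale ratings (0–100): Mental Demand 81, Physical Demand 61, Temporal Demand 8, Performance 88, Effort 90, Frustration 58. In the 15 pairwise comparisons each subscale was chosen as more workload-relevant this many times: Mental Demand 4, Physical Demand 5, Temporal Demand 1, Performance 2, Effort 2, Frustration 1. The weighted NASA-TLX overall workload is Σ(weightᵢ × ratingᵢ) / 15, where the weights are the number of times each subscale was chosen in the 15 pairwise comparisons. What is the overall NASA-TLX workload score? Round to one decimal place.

The tallies are the weights (they sum to 15).
Weighted sum = 4·81 + 5·61 + 1·8 + 2·88 + 2·90 + 1·58
            = 324 + 305 + 8 + 176 + 180 + 58 = 1051.
Overall workload = 1051 / 15 = 70.0667 ≈ 70.1.

70.1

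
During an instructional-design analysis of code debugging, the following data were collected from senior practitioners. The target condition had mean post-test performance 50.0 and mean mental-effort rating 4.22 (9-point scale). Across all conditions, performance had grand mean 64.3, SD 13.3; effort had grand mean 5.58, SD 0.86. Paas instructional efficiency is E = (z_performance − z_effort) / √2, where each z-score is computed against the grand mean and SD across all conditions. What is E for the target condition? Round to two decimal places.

0.36

z_performance = (50.0 − 64.3) / 13.3 = -14.3000 / 13.3 = -1.0752.
z_effort = (4.22 − 5.58) / 0.86 = -1.3600 / 0.86 = -1.5814.
z_P − z_E = -1.0752 − (-1.5814) = 0.5062.
E = 0.5062 / √2 = 0.5062 / 1.41421 = 0.3579 ≈ 0.36.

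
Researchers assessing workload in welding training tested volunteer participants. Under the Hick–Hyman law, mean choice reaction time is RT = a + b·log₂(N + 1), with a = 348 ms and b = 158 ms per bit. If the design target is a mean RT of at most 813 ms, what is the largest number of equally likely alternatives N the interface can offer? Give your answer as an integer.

Set 348 + 158·log₂(N + 1) ≤ 813.
log₂(N + 1) ≤ (813 − 348) / 158 = 2.9430.
N + 1 ≤ 2^2.9430 = 7.6901.
N ≤ 6.6901, so the largest integer N is 6.

6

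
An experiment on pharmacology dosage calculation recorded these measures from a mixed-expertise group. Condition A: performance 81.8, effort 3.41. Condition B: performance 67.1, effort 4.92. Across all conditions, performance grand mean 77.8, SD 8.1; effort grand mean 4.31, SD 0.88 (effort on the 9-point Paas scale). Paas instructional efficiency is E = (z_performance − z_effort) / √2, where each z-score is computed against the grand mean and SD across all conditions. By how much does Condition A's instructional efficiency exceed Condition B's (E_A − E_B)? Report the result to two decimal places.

2.50

Condition A: z_P = (81.8 − 77.8)/8.1 = 0.4938; z_E = (3.41 − 4.31)/0.88 = -1.0227; E_A = (0.4938 − (-1.0227))/√2 = 1.0723.
Condition B: z_P = (67.1 − 77.8)/8.1 = -1.3210; z_E = (4.92 − 4.31)/0.88 = 0.6932; E_B = (-1.3210 − 0.6932)/√2 = -1.4243.
E_A − E_B = 1.0723 − (-1.4243) = 2.4966 ≈ 2.50.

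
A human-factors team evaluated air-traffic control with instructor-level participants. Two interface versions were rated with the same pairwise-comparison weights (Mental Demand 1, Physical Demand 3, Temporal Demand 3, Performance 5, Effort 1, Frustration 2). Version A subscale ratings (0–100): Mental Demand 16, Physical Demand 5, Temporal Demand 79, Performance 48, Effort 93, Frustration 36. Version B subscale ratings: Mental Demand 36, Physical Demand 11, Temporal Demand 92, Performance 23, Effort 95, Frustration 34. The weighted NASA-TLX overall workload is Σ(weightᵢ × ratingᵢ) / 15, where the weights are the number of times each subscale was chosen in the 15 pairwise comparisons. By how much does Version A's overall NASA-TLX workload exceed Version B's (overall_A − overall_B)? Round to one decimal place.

3.3

Version A weighted sum = 1·16 + 3·5 + 3·79 + 5·48 + 1·93 + 2·36 = 16 + 15 + 237 + 240 + 93 + 72 = 673; overall_A = 673/15 = 44.8667.
Version B weighted sum = 1·36 + 3·11 + 3·92 + 5·23 + 1·95 + 2·34 = 36 + 33 + 276 + 115 + 95 + 68 = 623; overall_B = 623/15 = 41.5333.
Difference = 44.8667 − 41.5333 = 3.3334 ≈ 3.3.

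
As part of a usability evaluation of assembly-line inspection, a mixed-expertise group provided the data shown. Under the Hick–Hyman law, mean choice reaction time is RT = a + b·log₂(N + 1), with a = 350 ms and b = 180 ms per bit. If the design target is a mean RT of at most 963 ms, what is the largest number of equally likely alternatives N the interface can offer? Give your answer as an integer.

9

Set 350 + 180·log₂(N + 1) ≤ 963.
log₂(N + 1) ≤ (963 − 350) / 180 = 3.4056.
N + 1 ≤ 2^3.4056 = 10.5971.
N ≤ 9.5971, so the largest integer N is 9.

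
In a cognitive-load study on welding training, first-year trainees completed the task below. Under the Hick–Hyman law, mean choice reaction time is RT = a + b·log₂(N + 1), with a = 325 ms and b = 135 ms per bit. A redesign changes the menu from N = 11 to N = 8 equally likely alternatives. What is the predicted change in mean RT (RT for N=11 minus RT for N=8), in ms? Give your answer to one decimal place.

56.0

RT(11) = 325 + 135·log₂(12) = 325 + 135·3.5850 = 808.9750 ms.
RT(8) = 325 + 135·log₂(9) = 325 + 135·3.1699 = 752.9365 ms.
Difference = 808.9750 − 752.9365 = 56.0385 ≈ 56.0 ms.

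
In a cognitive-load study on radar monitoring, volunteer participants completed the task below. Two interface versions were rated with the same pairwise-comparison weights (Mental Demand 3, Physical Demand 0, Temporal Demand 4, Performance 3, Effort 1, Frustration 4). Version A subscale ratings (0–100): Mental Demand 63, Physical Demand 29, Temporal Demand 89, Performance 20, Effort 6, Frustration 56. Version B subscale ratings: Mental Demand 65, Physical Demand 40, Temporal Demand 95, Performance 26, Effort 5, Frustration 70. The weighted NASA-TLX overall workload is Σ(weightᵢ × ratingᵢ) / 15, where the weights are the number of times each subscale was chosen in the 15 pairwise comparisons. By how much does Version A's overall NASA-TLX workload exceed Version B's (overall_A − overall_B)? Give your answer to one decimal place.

Version A weighted sum = 3·63 + 0·29 + 4·89 + 3·20 + 1·6 + 4·56 = 189 + 0 + 356 + 60 + 6 + 224 = 835; overall_A = 835/15 = 55.6667.
Version B weighted sum = 3·65 + 0·40 + 4·95 + 3·26 + 1·5 + 4·70 = 195 + 0 + 380 + 78 + 5 + 280 = 938; overall_B = 938/15 = 62.5333.
Difference = 55.6667 − 62.5333 = -6.8666 ≈ -6.9.

-6.9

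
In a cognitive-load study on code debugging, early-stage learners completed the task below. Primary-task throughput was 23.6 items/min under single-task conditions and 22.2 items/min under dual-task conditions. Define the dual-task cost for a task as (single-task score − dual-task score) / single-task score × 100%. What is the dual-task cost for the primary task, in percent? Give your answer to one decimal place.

5.9

Cost = (23.6 − 22.2) / 23.6 × 100%
     = 1.4000 / 23.6 × 100% = 5.9322%.
≈ 5.9%.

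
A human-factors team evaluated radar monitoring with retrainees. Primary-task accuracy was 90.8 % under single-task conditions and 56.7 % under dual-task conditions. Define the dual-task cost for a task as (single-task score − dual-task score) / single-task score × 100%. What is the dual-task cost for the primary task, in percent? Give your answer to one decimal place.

Cost = (90.8 − 56.7) / 90.8 × 100%
     = 34.1000 / 90.8 × 100% = 37.5551%.
≈ 37.6%.

37.6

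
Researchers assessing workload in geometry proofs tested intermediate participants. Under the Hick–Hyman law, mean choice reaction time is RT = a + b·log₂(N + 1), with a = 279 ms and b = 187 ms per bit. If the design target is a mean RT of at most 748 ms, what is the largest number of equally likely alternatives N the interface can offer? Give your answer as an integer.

Set 279 + 187·log₂(N + 1) ≤ 748.
log₂(N + 1) ≤ (748 − 279) / 187 = 2.5080.
N + 1 ≤ 2^2.5080 = 5.6883.
N ≤ 4.6883, so the largest integer N is 4.

4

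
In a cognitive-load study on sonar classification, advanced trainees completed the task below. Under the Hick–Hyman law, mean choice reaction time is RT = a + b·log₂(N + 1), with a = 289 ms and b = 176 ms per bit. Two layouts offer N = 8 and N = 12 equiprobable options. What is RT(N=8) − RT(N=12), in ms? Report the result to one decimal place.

RT(8) = 289 + 176·log₂(9) = 289 + 176·3.1699 = 846.9024 ms.
RT(12) = 289 + 176·log₂(13) = 289 + 176·3.7004 = 940.2704 ms.
Difference = 846.9024 − 940.2704 = -93.3680 ≈ -93.4 ms.

-93.4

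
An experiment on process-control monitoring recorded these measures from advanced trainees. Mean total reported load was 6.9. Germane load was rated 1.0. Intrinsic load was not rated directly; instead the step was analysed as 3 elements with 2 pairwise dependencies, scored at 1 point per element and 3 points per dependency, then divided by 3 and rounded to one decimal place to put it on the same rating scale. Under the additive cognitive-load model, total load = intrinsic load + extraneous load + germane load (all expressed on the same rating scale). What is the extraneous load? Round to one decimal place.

2.9

Intrinsic (element-interactivity): (3 × 1 + 2 × 3) / 3 = 9 / 3 = 3.0000 → 3.0.
extraneous load = total − intrinsic − germane
             = 6.9 − 3.0 − 1.0 = 2.9.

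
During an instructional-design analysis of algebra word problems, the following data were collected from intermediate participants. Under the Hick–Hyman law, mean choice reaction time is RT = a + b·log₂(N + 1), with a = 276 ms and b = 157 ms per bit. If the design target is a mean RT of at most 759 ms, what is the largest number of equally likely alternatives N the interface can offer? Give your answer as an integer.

Set 276 + 157·log₂(N + 1) ≤ 759.
log₂(N + 1) ≤ (759 − 276) / 157 = 3.0764.
N + 1 ≤ 2^3.0764 = 8.4351.
N ≤ 7.4351, so the largest integer N is 7.

7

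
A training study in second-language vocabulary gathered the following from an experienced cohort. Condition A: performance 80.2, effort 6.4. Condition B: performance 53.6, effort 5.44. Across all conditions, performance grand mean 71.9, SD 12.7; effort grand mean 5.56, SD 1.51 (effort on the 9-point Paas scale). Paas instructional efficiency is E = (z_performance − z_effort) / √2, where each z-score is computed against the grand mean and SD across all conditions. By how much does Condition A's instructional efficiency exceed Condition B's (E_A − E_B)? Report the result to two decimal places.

1.03

Condition A: z_P = (80.2 − 71.9)/12.7 = 0.6535; z_E = (6.4 − 5.56)/1.51 = 0.5563; E_A = (0.6535 − 0.5563)/√2 = 0.0687.
Condition B: z_P = (53.6 − 71.9)/12.7 = -1.4409; z_E = (5.44 − 5.56)/1.51 = -0.0795; E_B = (-1.4409 − (-0.0795))/√2 = -0.9627.
E_A − E_B = 0.0687 − (-0.9627) = 1.0314 ≈ 1.03.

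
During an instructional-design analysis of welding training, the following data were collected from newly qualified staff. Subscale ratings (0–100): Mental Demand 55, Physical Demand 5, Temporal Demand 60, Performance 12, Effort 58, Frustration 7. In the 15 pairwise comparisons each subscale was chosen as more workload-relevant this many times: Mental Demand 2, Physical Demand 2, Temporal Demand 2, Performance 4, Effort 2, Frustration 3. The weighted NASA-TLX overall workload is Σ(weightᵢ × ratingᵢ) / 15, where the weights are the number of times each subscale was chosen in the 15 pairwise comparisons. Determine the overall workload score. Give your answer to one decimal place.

The tallies are the weights (they sum to 15).
Weighted sum = 2·55 + 2·5 + 2·60 + 4·12 + 2·58 + 3·7
            = 110 + 10 + 120 + 48 + 116 + 21 = 425.
Overall workload = 425 / 15 = 28.3333 ≈ 28.3.

28.3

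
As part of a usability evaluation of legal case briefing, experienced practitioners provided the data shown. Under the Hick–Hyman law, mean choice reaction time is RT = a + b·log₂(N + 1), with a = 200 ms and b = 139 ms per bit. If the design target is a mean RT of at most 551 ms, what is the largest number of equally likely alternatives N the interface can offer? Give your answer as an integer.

Set 200 + 139·log₂(N + 1) ≤ 551.
log₂(N + 1) ≤ (551 − 200) / 139 = 2.5252.
N + 1 ≤ 2^2.5252 = 5.7565.
N ≤ 4.7565, so the largest integer N is 4.

4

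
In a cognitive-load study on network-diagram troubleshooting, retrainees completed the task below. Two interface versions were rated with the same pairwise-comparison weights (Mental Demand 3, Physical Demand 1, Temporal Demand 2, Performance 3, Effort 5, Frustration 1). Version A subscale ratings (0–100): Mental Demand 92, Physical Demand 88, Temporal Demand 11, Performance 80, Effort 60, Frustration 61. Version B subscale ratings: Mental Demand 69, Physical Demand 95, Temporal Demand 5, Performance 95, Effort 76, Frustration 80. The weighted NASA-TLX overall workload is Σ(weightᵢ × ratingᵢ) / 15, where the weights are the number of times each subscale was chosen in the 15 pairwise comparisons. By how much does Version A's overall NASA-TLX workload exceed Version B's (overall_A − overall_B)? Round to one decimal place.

Version A weighted sum = 3·92 + 1·88 + 2·11 + 3·80 + 5·60 + 1·61 = 276 + 88 + 22 + 240 + 300 + 61 = 987; overall_A = 987/15 = 65.8000.
Version B weighted sum = 3·69 + 1·95 + 2·5 + 3·95 + 5·76 + 1·80 = 207 + 95 + 10 + 285 + 380 + 80 = 1057; overall_B = 1057/15 = 70.4667.
Difference = 65.8000 − 70.4667 = -4.6667 ≈ -4.7.

-4.7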